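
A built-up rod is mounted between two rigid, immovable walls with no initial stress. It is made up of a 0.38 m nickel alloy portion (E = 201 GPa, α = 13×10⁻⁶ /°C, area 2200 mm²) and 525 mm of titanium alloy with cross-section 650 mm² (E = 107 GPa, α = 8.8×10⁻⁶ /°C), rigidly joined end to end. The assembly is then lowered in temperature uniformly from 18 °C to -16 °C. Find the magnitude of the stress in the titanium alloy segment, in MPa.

If the supports were absent, the total length change would be Σ αᵢΔT Lᵢ = 13×10⁻⁶×34×380 + 8.8×10⁻⁶×34×525 = 0.325 mm.
The rigid supports impose zero overall length change; the single axial force P common to all segments must satisfy P Σ Lᵢ/(AᵢEᵢ) = δ_free.
Σ Lᵢ/(AᵢEᵢ) = 380/(2200×201×10³) + 525/(650×107×10³) = 8.408×10⁻⁶ mm/N.
P = 0.325 / 8.408×10⁻⁶ = 38660 N = 38.66 kN, tensile.
σ_{titanium alloy} = P / A = 38660 / 650 = 59.48 MPa.

σ ≈ 59.5 MPa (tensile)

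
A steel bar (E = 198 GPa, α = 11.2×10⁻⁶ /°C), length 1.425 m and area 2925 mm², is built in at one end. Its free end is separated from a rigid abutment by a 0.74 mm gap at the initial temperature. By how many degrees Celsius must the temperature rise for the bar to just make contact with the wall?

The gap closes when αΔT L = 0.74 mm, since the bar is still unstressed at that instant.
ΔT = 0.74 / (11.2×10⁻⁶ × 1425) = 46.37 °C.

ΔT ≈ 46.4 °C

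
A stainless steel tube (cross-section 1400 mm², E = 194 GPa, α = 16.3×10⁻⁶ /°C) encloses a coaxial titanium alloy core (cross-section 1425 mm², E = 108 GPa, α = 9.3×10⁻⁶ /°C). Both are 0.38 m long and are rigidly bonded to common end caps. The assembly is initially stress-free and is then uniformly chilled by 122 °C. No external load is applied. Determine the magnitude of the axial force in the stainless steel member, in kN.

P ≈ 83.9 kN (tensile in the stainless steel)

The stainless steel has the larger α, so on cooling it would change length more than the titanium alloy if both were free. The rigid plates force a common final length, so the stainless steel is put into tension and the titanium alloy into compression, with equal and opposite forces P (no external load).
Compatibility of the two members (thermal + elastic change equal): (α₁ − α₂)ΔT = P·[1/(A₁E₁) + 1/(A₂E₂)].
|α₁ − α₂|·ΔT = 7×10⁻⁶ × 122 = 0.000854.
1/(A₁E₁) + 1/(A₂E₂) = 1/(1400×194×10³) + 1/(1425×108×10³) = 1.018×10⁻⁸ N⁻¹.
P = 0.000854 / 1.018×10⁻⁸ = 83890 N = 83.89 kN.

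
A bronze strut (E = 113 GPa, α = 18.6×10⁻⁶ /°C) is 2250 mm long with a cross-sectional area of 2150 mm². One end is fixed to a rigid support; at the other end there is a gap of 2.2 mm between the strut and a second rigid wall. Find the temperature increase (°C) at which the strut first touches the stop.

ΔT ≈ 52.6 °C

The gap closes when αΔT L = 2.2 mm, since the strut is still unstressed at that instant.
So ΔT = g/(αL) = 2.2/(18.6×10⁻⁶ × 2250) = 52.57 °C.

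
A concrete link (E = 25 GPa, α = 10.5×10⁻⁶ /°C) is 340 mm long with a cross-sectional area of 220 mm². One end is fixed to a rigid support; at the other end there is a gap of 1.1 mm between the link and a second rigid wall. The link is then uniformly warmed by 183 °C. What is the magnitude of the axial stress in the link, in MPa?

σ ≈ 0 MPa

Free thermal elongation = αΔT L = 10.5×10⁻⁶ × 183 × 340 = 0.6533 mm.
This is smaller than the 1.1 mm clearance, so the link expands freely without reaching the stop — the stress is zero.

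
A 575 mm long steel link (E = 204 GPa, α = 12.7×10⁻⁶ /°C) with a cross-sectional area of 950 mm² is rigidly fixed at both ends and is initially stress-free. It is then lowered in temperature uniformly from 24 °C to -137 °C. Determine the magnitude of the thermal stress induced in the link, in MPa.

σ ≈ 417 MPa (tensile)

Because both ends are immovable the net strain is zero, and the suppressed thermal strain is αΔT = 12.7×10⁻⁶ × 161 = 2044.7×10⁻⁶.
σ = EαΔT = 204×10³ × 12.7×10⁻⁶ × 161 = 417.1 MPa (tensile; the link is trying to contract).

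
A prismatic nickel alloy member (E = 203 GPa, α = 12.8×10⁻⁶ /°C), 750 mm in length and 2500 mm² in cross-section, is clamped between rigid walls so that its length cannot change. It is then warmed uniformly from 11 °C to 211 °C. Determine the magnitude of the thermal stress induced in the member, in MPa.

σ ≈ 520 MPa (compressive)

Because both ends are immovable the net strain is zero, and the suppressed thermal strain is αΔT = 12.8×10⁻⁶ × 200 = 2560×10⁻⁶.
The stress required to suppress this strain is σ = Eε = 203×10³ × 2560×10⁻⁶ = 519.7 MPa, compressive since the member is trying to expand.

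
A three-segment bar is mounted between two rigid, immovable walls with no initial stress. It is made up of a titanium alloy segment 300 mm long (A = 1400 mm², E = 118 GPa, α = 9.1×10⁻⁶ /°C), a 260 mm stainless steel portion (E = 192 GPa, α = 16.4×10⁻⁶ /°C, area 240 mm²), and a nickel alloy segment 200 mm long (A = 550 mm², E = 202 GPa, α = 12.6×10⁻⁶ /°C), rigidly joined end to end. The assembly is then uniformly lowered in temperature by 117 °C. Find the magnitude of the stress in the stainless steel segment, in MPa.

With the walls removed the bar would change length by δ_free = Σ αᵢΔT Lᵢ = 9.1×10⁻⁶×117×300 + 16.4×10⁻⁶×117×260 + 12.6×10⁻⁶×117×200 = 1.113 mm.
Since the ends are fixed, an axial force P builds up, equal in every segment, with P · Σ Lᵢ/(AᵢEᵢ) = δ_free.
The series flexibility is Σ Lᵢ/(AᵢEᵢ) = 300/(1400×118×10³) + 260/(240×192×10³) + 200/(550×202×10³) = 9.259×10⁻⁶ mm/N.
P = 1.113 / 9.259×10⁻⁶ = 120200 N = 120.2 kN, tensile.
σ_{stainless steel} = P / A = 120200 / 240 = 501 MPa.

σ ≈ 501 MPa (tensile)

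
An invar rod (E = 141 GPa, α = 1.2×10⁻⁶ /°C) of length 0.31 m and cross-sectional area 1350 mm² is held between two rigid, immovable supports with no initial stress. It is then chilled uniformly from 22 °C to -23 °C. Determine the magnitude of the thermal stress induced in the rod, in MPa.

σ ≈ 7.61 MPa (tensile)

With length fixed, the mechanical strain must cancel the thermal strain αΔT = 1.2×10⁻⁶ × 45 = 54×10⁻⁶.
σ = EαΔT = 141×10³ × 1.2×10⁻⁶ × 45 = 7.614 MPa (tensile; the rod is trying to contract).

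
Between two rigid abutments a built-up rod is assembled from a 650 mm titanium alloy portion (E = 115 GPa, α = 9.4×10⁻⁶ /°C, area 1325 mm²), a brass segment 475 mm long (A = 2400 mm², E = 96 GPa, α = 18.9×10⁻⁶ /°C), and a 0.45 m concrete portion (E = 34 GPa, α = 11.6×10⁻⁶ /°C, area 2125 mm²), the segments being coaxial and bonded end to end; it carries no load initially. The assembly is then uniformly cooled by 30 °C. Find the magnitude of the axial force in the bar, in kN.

P ≈ 48.5 kN (tensile)

With the walls removed the bar would change length by δ_free = Σ αᵢΔT Lᵢ = 9.4×10⁻⁶×30×650 + 18.9×10⁻⁶×30×475 + 11.6×10⁻⁶×30×450 = 0.6092 mm.
The rigid supports impose zero overall length change; the single axial force P common to all segments must satisfy P Σ Lᵢ/(AᵢEᵢ) = δ_free.
The series flexibility is Σ Lᵢ/(AᵢEᵢ) = 650/(1325×115×10³) + 475/(2400×96×10³) + 450/(2125×34×10³) = 1.256×10⁻⁵ mm/N.
So P = 0.6092 / 1.256×10⁻⁵ = 48.52 kN, tensile.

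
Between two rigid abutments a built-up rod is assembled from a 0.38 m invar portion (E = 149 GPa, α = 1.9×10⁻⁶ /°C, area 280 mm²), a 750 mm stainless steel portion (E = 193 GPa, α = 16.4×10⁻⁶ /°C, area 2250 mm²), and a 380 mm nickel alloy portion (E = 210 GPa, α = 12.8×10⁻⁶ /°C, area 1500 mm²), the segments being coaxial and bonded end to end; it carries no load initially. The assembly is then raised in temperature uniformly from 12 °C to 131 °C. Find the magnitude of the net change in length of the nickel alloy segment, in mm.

If the supports were absent, the total length change would be Σ αᵢΔT Lᵢ = 1.9×10⁻⁶×119×380 + 16.4×10⁻⁶×119×750 + 12.8×10⁻⁶×119×380 = 2.128 mm.
The rigid supports impose zero overall length change; the single axial force P common to all segments must satisfy P Σ Lᵢ/(AᵢEᵢ) = δ_free.
Σ Lᵢ/(AᵢEᵢ) = 380/(280×149×10³) + 750/(2250×193×10³) + 380/(1500×210×10³) = 1.204×10⁻⁵ mm/N.
So P = 2.128 / 1.204×10⁻⁵ = 176.8 kN, compressive.
For the nickel alloy segment, free thermal change = 12.8×10⁻⁶×119×380 = 0.5788 mm and elastic change from P = 176800×380/(1500×210×10³) = 0.2132 mm; these oppose, so the net change is 0.366 mm (segment lengthens).

|ΔL| ≈ 0.366 mm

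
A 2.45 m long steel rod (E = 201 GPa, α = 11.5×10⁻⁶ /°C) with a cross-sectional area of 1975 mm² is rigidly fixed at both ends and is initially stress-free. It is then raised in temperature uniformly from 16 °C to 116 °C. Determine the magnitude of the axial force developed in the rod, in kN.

P ≈ 457 kN (compressive)

Full restraint means ε = 0, so the stress is σ = EαΔT = 201×10³ × 11.5×10⁻⁶ × 100 = 231.2 MPa.
P = AEαΔT = 1975 × 201×10³ × 11.5×10⁻⁶ × 100 = 456.5 kN (compressive).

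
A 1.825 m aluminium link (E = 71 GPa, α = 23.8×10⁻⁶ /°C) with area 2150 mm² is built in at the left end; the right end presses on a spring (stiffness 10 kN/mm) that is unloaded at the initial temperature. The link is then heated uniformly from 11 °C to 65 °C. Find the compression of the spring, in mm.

δ ≈ 2.1 mm

Free thermal expansion: δ_free = αΔT L = 23.8×10⁻⁶ × 54 × 1825 = 2.345 mm.
Let P be the compressive force at the spring. The link shortens elastically by PL/(AE) and the spring compresses by P/k; together these equal δ_free.
P [ L/(AE) + 1/k ] = δ_free → P [ 1825/(2150×71×10³) + 1/(10×10³) ] = 2.345.
P = 2.345 / 0.000112 = 20950 N.
Spring compression = P/k = 20950/(10×10³) = 2.095 mm.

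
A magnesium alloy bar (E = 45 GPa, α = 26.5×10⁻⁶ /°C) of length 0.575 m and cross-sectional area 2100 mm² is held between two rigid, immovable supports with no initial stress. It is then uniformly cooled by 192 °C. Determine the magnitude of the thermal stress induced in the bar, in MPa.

The supports are rigid, so the total axial strain is zero. The restrained thermal strain is ε = αΔT = 26.5×10⁻⁶ × 192 = 5088×10⁻⁶.
The stress required to suppress this strain is σ = Eε = 45×10³ × 5088×10⁻⁶ = 229 MPa, tensile since the bar is trying to contract.

σ ≈ 229 MPa (tensile)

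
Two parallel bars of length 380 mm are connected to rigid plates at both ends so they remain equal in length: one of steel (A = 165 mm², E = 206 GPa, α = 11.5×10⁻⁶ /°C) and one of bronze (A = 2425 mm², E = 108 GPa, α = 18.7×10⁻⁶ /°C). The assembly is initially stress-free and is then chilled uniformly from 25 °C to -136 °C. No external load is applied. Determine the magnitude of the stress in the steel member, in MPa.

σ ≈ 211 MPa (compressive)

Equilibrium of a rigid end plate with no external load gives equal and opposite internal forces ±P in the two members. Since α_{bronze} > α_{steel}, cooling drives the bronze into tension and the steel into compression.
Setting the final lengths equal and cancelling L: (α₁ − α₂)ΔT = P/(A₁E₁) + P/(A₂E₂).
|α₁ − α₂|·ΔT = 7.2×10⁻⁶ × 161 = 0.001159.
1/(A₁E₁) + 1/(A₂E₂) = 1/(165×206×10³) + 1/(2425×108×10³) = 3.324×10⁻⁸ N⁻¹.
So P = 0.001159 / 3.324×10⁻⁸ = 34.88 kN.
σ_{steel} = P/A₁ = 34880/165 = 211.4 MPa, compressive.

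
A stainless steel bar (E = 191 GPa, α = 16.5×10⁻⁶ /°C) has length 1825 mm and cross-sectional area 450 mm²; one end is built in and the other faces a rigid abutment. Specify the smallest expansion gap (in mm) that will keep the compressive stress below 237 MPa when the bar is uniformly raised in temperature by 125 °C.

g ≈ 1.5 mm

Free expansion if unrestrained: δ_free = αΔT L = 16.5×10⁻⁶ × 125 × 1825 = 3.764 mm.
A stress of 237 MPa corresponds to the wall pushing the bar back by σL/E = 237×1825/(191×10³) = 2.265 mm.
So the gap has to take up the difference, g_min = δ_free − σL/E = 3.764 − 2.265 = 1.5 mm.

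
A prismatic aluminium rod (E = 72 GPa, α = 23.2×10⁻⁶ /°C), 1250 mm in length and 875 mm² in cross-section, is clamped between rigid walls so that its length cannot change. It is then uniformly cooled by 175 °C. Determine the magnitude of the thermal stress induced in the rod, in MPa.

σ ≈ 292 MPa (tensile)

With length fixed, the mechanical strain must cancel the thermal strain αΔT = 23.2×10⁻⁶ × 175 = 4060×10⁻⁶.
The stress required to suppress this strain is σ = Eε = 72×10³ × 4060×10⁻⁶ = 292.3 MPa, tensile since the rod is trying to contract.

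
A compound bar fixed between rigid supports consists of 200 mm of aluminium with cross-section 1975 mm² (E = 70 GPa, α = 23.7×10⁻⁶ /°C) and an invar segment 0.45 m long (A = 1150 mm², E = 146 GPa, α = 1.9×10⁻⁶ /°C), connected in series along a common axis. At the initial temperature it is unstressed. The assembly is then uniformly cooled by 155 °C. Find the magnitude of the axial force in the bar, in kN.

P ≈ 210 kN (tensile)

Free thermal contraction of the whole bar: Σ αᵢΔT Lᵢ = 23.7×10⁻⁶×155×200 + 1.9×10⁻⁶×155×450 = 0.8672 mm.
Since the ends are fixed, an axial force P builds up, equal in every segment, with P · Σ Lᵢ/(AᵢEᵢ) = δ_free.
Σ Lᵢ/(AᵢEᵢ) = 200/(1975×70×10³) + 450/(1150×146×10³) = 4.127×10⁻⁶ mm/N.
Hence P = δ_free / Σ(L/AE) = 0.8672/4.127×10⁻⁶ = 210.1 kN (tensile).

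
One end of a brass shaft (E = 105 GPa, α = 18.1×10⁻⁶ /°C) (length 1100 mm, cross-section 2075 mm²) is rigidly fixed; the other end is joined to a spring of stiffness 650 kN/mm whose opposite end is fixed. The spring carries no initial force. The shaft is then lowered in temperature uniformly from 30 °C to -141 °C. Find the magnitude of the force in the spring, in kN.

Free thermal contraction: δ_free = αΔT L = 18.1×10⁻⁶ × 171 × 1100 = 3.405 mm.
With a force P in the spring, the elastic change of the shaft is PL/(AE) and that of the spring is P/k; compatibility requires their sum to equal δ_free.
So P = δ_free / [L/(AE) + 1/k] = 3.405 / [ 1100/(2075×105×10³) + 1/(650×10³) ].
P = 3.405 / 6.587×10⁻⁶ = 516900 N.

P ≈ 517 kN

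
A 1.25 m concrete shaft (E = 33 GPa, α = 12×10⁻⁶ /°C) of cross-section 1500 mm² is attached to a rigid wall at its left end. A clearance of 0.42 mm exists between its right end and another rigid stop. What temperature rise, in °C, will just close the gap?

Contact occurs when the free expansion equals the gap: αΔT L = 0.42 mm.
ΔT = 0.42 / (12×10⁻⁶ × 1250) = 28 °C.

ΔT ≈ 28 °C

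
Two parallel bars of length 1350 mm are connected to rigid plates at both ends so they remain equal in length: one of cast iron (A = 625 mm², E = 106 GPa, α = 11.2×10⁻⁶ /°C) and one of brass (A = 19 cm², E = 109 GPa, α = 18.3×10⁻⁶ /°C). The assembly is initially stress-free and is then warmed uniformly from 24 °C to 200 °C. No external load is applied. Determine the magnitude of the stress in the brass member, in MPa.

Both members must finish at the same length. With the larger α, the brass tends to over-expand; the plates restrain it, putting the brass in compression and the cast iron in tension. With no external load the two internal forces are equal and opposite, magnitude P.
Compatibility of the two members (thermal + elastic change equal): (α₁ − α₂)ΔT = P·[1/(A₁E₁) + 1/(A₂E₂)].
|α₁ − α₂|·ΔT = 7.1×10⁻⁶ × 176 = 0.00125.
1/(A₁E₁) + 1/(A₂E₂) = 1/(625×106×10³) + 1/(1900×109×10³) = 1.992×10⁻⁸ N⁻¹.
So P = 0.00125 / 1.992×10⁻⁸ = 62.72 kN.
σ_{brass} = P/A₂ = 62720/1900 = 33.01 MPa, compressive.

σ ≈ 33 MPa (compressive)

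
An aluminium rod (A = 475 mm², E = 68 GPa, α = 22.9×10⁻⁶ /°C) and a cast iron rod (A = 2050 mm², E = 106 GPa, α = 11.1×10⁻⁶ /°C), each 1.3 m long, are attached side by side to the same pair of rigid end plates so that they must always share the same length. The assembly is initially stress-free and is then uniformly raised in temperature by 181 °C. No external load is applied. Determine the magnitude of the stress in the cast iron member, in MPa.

σ ≈ 29.3 MPa (tensile)

Equilibrium of a rigid end plate with no external load gives equal and opposite internal forces ±P in the two members. Since α_{aluminium} > α_{cast iron}, heating drives the aluminium into compression and the cast iron into tension.
Setting the final lengths equal and cancelling L: (α₁ − α₂)ΔT = P/(A₁E₁) + P/(A₂E₂).
|α₁ − α₂|·ΔT = 11.8×10⁻⁶ × 181 = 0.002136.
1/(A₁E₁) + 1/(A₂E₂) = 1/(475×68×10³) + 1/(2050×106×10³) = 3.556×10⁻⁸ N⁻¹.
P = 0.002136 / 3.556×10⁻⁸ = 60060 N = 60.06 kN.
σ_{cast iron} = P/A₂ = 60060/2050 = 29.3 MPa, tensile.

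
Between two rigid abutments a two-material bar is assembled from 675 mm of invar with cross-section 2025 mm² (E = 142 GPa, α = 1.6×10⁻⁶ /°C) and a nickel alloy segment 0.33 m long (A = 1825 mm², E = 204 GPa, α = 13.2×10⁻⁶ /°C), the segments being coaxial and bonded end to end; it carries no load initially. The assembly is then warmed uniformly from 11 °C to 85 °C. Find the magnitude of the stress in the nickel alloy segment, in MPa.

With the walls removed the bar would change length by δ_free = Σ αᵢΔT Lᵢ = 1.6×10⁻⁶×74×675 + 13.2×10⁻⁶×74×330 = 0.4023 mm.
The walls prevent any net length change, so an axial force P (same in every segment) develops. Compatibility: P · Σ Lᵢ/(AᵢEᵢ) = δ_free.
Σ Lᵢ/(AᵢEᵢ) = 675/(2025×142×10³) + 330/(1825×204×10³) = 3.234×10⁻⁶ mm/N.
So P = 0.4023 / 3.234×10⁻⁶ = 124.4 kN, compressive.
σ_{nickel alloy} = P / A = 124400 / 1825 = 68.16 MPa.

σ ≈ 68.2 MPa (compressive)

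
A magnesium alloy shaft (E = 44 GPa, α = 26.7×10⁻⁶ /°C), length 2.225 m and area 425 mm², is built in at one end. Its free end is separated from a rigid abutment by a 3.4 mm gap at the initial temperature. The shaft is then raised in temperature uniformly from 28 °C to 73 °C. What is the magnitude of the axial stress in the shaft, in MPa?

σ ≈ 0 MPa

Free thermal elongation = αΔT L = 26.7×10⁻⁶ × 45 × 2225 = 2.673 mm.
This is smaller than the 3.4 mm clearance, so the shaft expands freely without reaching the stop — the stress is zero.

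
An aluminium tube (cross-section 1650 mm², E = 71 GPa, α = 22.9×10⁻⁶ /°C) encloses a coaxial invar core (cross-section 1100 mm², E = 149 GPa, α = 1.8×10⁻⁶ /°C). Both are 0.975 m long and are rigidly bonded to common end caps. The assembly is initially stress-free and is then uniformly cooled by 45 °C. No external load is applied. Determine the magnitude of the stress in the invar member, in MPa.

The aluminium has the larger α, so on cooling it would change length more than the invar if both were free. The rigid plates force a common final length, so the aluminium is put into tension and the invar into compression, with equal and opposite forces P (no external load).
Setting the final lengths equal and cancelling L: (α₁ − α₂)ΔT = P/(A₁E₁) + P/(A₂E₂).
|α₁ − α₂|·ΔT = 21.1×10⁻⁶ × 45 = 0.0009495.
1/(A₁E₁) + 1/(A₂E₂) = 1/(1650×71×10³) + 1/(1100×149×10³) = 1.464×10⁻⁸ N⁻¹.
So P = 0.0009495 / 1.464×10⁻⁸ = 64.87 kN.
σ_{invar} = P/A₂ = 64870/1100 = 58.97 MPa, compressive.

σ ≈ 59 MPa (compressive)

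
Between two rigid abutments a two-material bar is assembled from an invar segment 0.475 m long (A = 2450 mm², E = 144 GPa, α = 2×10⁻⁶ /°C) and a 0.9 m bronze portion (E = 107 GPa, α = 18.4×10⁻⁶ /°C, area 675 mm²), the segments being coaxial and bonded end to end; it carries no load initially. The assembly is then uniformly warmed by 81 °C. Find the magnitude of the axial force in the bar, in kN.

If the supports were absent, the total length change would be Σ αᵢΔT Lᵢ = 2×10⁻⁶×81×475 + 18.4×10⁻⁶×81×900 = 1.418 mm.
Since the ends are fixed, an axial force P builds up, equal in every segment, with P · Σ Lᵢ/(AᵢEᵢ) = δ_free.
The series flexibility is Σ Lᵢ/(AᵢEᵢ) = 475/(2450×144×10³) + 900/(675×107×10³) = 1.381×10⁻⁵ mm/N.
P = 1.418 / 1.381×10⁻⁵ = 102700 N = 102.7 kN, compressive.

P ≈ 103 kN (compressive)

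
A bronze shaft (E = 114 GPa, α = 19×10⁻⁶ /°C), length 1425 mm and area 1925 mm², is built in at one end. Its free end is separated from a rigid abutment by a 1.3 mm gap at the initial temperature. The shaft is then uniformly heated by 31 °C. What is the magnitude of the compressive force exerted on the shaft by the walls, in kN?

P ≈ 0 kN

Unrestrained expansion: δ_free = αΔT L = 19×10⁻⁶ × 31 × 1425 = 0.8393 mm.
This is smaller than the 1.3 mm clearance, so the shaft expands freely without reaching the stop — the stress is zero.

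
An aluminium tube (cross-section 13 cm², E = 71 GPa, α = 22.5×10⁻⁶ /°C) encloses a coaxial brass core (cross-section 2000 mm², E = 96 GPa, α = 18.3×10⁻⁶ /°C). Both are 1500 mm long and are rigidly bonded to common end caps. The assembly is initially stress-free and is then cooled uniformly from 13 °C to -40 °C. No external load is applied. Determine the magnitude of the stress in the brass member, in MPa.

The aluminium has the larger α, so on cooling it would change length more than the brass if both were free. The rigid plates force a common final length, so the aluminium is put into tension and the brass into compression, with equal and opposite forces P (no external load).
Equating the net (thermal + elastic) strains gives |α₁ − α₂|·ΔT = P·[1/(A₁E₁) + 1/(A₂E₂)].
|α₁ − α₂|·ΔT = 4.2×10⁻⁶ × 53 = 0.0002226.
1/(A₁E₁) + 1/(A₂E₂) = 1/(1300×71×10³) + 1/(2000×96×10³) = 1.604×10⁻⁸ N⁻¹.
P = 0.0002226 / 1.604×10⁻⁸ = 13880 N = 13.88 kN.
σ_{brass} = P/A₂ = 13880/2000 = 6.938 MPa, compressive.

σ ≈ 6.94 MPa (compressive)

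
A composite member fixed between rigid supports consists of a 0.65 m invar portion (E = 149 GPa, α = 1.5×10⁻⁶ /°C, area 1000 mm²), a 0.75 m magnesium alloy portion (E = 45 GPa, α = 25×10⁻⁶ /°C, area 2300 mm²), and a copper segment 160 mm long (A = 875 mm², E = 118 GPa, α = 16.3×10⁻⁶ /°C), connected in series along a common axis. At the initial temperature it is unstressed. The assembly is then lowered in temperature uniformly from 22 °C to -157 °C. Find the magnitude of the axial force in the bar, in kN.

With the walls removed the bar would change length by δ_free = Σ αᵢΔT Lᵢ = 1.5×10⁻⁶×179×650 + 25×10⁻⁶×179×750 + 16.3×10⁻⁶×179×160 = 3.998 mm.
Since the ends are fixed, an axial force P builds up, equal in every segment, with P · Σ Lᵢ/(AᵢEᵢ) = δ_free.
The series flexibility is Σ Lᵢ/(AᵢEᵢ) = 650/(1000×149×10³) + 750/(2300×45×10³) + 160/(875×118×10³) = 1.316×10⁻⁵ mm/N.
So P = 3.998 / 1.316×10⁻⁵ = 303.8 kN, tensile.

P ≈ 304 kN (tensile)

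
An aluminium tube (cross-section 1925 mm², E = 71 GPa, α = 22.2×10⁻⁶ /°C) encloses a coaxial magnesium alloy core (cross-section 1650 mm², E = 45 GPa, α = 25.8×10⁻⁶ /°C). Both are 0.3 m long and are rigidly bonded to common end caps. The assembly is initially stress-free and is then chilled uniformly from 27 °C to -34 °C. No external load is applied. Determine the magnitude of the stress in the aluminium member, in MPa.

σ ≈ 5.49 MPa (compressive)

Both members must finish at the same length. With the larger α, the magnesium alloy tends to over-contract; the plates restrain it, putting the magnesium alloy in tension and the aluminium in compression. With no external load the two internal forces are equal and opposite, magnitude P.
Compatibility of the two members (thermal + elastic change equal): (α₁ − α₂)ΔT = P·[1/(A₁E₁) + 1/(A₂E₂)].
|α₁ − α₂|·ΔT = 3.6×10⁻⁶ × 61 = 0.0002196.
1/(A₁E₁) + 1/(A₂E₂) = 1/(1925×71×10³) + 1/(1650×45×10³) = 2.078×10⁻⁸ N⁻¹.
P = 0.0002196 / 2.078×10⁻⁸ = 10570 N = 10.57 kN.
σ_{aluminium} = P/A₁ = 10570/1925 = 5.489 MPa, compressive.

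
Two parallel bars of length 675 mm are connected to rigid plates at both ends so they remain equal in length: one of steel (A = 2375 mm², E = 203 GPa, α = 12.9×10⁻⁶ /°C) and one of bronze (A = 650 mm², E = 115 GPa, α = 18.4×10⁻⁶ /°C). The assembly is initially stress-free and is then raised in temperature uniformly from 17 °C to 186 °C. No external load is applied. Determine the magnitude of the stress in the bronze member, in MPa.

σ ≈ 92.5 MPa (compressive)

Equilibrium of a rigid end plate with no external load gives equal and opposite internal forces ±P in the two members. Since α_{bronze} > α_{steel}, heating drives the bronze into compression and the steel into tension.
Equating the net (thermal + elastic) strains gives |α₁ − α₂|·ΔT = P·[1/(A₁E₁) + 1/(A₂E₂)].
|α₁ − α₂|·ΔT = 5.5×10⁻⁶ × 169 = 0.0009295.
1/(A₁E₁) + 1/(A₂E₂) = 1/(2375×203×10³) + 1/(650×115×10³) = 1.545×10⁻⁸ N⁻¹.
So P = 0.0009295 / 1.545×10⁻⁸ = 60.15 kN.
σ_{bronze} = P/A₂ = 60150/650 = 92.54 MPa, compressive.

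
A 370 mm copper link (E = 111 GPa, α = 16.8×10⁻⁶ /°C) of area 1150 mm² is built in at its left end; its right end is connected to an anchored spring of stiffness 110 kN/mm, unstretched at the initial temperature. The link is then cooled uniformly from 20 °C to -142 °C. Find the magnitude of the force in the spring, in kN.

If the spring were absent the link would shorten by αΔT L = 16.8×10⁻⁶ × 162 × 370 = 1.007 mm.
With a force P in the spring, the elastic change of the link is PL/(AE) and that of the spring is P/k; compatibility requires their sum to equal δ_free.
So P = δ_free / [L/(AE) + 1/k] = 1.007 / [ 370/(1150×111×10³) + 1/(110×10³) ].
P = 1.007 / 1.199×10⁻⁵ = 83990 N.

P ≈ 84 kN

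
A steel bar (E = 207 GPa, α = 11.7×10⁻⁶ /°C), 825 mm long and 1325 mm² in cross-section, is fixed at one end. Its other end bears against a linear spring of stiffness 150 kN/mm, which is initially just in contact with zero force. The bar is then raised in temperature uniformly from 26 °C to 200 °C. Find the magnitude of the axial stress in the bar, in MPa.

If the spring were absent the bar would lengthen by αΔT L = 11.7×10⁻⁶ × 174 × 825 = 1.68 mm.
Let P be the compressive force at the spring. The bar shortens elastically by PL/(AE) and the spring compresses by P/k; together these equal δ_free.
So P = δ_free / [L/(AE) + 1/k] = 1.68 / [ 825/(1325×207×10³) + 1/(150×10³) ].
P = 1.68 / 9.675×10⁻⁶ = 173600 N.
σ = P/A = 173600/1325 = 131 MPa.

σ ≈ 131 MPa (compressive)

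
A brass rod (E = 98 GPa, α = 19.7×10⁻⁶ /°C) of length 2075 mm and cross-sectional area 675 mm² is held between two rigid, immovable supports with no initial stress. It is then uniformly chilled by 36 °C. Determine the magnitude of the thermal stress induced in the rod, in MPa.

σ ≈ 69.5 MPa (tensile)

With length fixed, the mechanical strain must cancel the thermal strain αΔT = 19.7×10⁻⁶ × 36 = 709.2×10⁻⁶.
The stress required to suppress this strain is σ = Eε = 98×10³ × 709.2×10⁻⁶ = 69.5 MPa, tensile since the rod is trying to contract.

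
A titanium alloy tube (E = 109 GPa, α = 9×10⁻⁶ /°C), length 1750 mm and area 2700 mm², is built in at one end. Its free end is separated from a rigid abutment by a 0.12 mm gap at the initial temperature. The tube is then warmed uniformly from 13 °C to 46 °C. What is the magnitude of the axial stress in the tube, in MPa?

σ ≈ 24.9 MPa (compressive)

Free thermal elongation = αΔT L = 9×10⁻⁶ × 33 × 1750 = 0.5198 mm.
This exceeds the 0.12 mm gap, so the wall pushes back. The portion of expansion that must be recovered elastically is δ_free − gap = 0.5198 − 0.12 = 0.3998 mm.
Compatibility: PL/(AE) = 0.3998 mm, so σ = P/A = E × (0.3998/1750) = 24.9 MPa.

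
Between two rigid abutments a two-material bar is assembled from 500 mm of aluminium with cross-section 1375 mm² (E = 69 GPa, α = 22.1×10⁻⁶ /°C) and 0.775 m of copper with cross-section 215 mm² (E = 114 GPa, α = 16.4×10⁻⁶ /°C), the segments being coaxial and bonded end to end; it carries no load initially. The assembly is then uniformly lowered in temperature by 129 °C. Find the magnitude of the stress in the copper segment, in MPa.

σ ≈ 386 MPa (tensile)

With the walls removed the bar would change length by δ_free = Σ αᵢΔT Lᵢ = 22.1×10⁻⁶×129×500 + 16.4×10⁻⁶×129×775 = 3.065 mm.
Since the ends are fixed, an axial force P builds up, equal in every segment, with P · Σ Lᵢ/(AᵢEᵢ) = δ_free.
The series flexibility is Σ Lᵢ/(AᵢEᵢ) = 500/(1375×69×10³) + 775/(215×114×10³) = 3.689×10⁻⁵ mm/N.
So P = 3.065 / 3.689×10⁻⁵ = 83.09 kN, tensile.
σ_{copper} = P / A = 83090 / 215 = 386.4 MPa.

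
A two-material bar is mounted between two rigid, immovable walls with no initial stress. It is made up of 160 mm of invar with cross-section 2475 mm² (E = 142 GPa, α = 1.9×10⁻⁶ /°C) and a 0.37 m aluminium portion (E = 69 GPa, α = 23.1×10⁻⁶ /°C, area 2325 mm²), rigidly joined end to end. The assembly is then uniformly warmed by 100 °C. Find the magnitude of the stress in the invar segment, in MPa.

σ ≈ 129 MPa (compressive)

Free thermal expansion of the whole bar: Σ αᵢΔT Lᵢ = 1.9×10⁻⁶×100×160 + 23.1×10⁻⁶×100×370 = 0.8851 mm.
The walls prevent any net length change, so an axial force P (same in every segment) develops. Compatibility: P · Σ Lᵢ/(AᵢEᵢ) = δ_free.
Σ Lᵢ/(AᵢEᵢ) = 160/(2475×142×10³) + 370/(2325×69×10³) = 2.762×10⁻⁶ mm/N.
P = 0.8851 / 2.762×10⁻⁶ = 320500 N = 320.5 kN, compressive.
σ_{invar} = P / A = 320500 / 2475 = 129.5 MPa.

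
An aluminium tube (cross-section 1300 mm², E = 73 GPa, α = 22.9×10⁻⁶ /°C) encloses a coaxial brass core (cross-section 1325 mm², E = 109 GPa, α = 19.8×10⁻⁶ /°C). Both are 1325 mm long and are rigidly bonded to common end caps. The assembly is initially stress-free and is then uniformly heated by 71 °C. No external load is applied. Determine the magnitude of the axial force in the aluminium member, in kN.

P ≈ 12.6 kN (compressive in the aluminium)

Equilibrium of a rigid end plate with no external load gives equal and opposite internal forces ±P in the two members. Since α_{aluminium} > α_{brass}, heating drives the aluminium into compression and the brass into tension.
Compatibility of the two members (thermal + elastic change equal): (α₁ − α₂)ΔT = P·[1/(A₁E₁) + 1/(A₂E₂)].
|α₁ − α₂|·ΔT = 3.1×10⁻⁶ × 71 = 0.0002201.
1/(A₁E₁) + 1/(A₂E₂) = 1/(1300×73×10³) + 1/(1325×109×10³) = 1.746×10⁻⁸ N⁻¹.
P = 0.0002201 / 1.746×10⁻⁸ = 12600 N = 12.6 kN.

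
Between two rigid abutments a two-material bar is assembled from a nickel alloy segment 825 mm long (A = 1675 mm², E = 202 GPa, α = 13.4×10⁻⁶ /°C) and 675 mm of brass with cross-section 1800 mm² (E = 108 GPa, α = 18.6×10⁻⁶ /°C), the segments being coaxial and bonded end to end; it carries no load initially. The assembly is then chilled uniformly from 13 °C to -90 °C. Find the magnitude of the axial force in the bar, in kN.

If the supports were absent, the total length change would be Σ αᵢΔT Lᵢ = 13.4×10⁻⁶×103×825 + 18.6×10⁻⁶×103×675 = 2.432 mm.
The walls prevent any net length change, so an axial force P (same in every segment) develops. Compatibility: P · Σ Lᵢ/(AᵢEᵢ) = δ_free.
Σ Lᵢ/(AᵢEᵢ) = 825/(1675×202×10³) + 675/(1800×108×10³) = 5.911×10⁻⁶ mm/N.
So P = 2.432 / 5.911×10⁻⁶ = 411.4 kN, tensile.

P ≈ 411 kN (tensile)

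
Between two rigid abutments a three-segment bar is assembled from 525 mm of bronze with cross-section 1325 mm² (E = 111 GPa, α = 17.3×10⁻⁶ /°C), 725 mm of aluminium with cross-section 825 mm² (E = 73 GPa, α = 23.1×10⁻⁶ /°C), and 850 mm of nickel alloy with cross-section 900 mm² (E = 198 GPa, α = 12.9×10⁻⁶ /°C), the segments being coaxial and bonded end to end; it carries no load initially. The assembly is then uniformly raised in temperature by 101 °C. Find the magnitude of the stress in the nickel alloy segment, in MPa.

Free thermal expansion of the whole bar: Σ αᵢΔT Lᵢ = 17.3×10⁻⁶×101×525 + 23.1×10⁻⁶×101×725 + 12.9×10⁻⁶×101×850 = 3.716 mm.
Since the ends are fixed, an axial force P builds up, equal in every segment, with P · Σ Lᵢ/(AᵢEᵢ) = δ_free.
The series flexibility is Σ Lᵢ/(AᵢEᵢ) = 525/(1325×111×10³) + 725/(825×73×10³) + 850/(900×198×10³) = 2.038×10⁻⁵ mm/N.
Hence P = δ_free / Σ(L/AE) = 3.716/2.038×10⁻⁵ = 182.4 kN (compressive).
σ_{nickel alloy} = P / A = 182400 / 900 = 202.6 MPa.

σ ≈ 203 MPa (compressive)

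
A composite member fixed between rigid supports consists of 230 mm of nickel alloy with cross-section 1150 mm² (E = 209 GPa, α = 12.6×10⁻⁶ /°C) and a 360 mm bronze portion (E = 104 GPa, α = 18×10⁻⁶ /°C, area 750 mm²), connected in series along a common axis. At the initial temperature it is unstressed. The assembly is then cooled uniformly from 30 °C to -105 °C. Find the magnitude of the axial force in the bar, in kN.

P ≈ 227 kN (tensile)

If the supports were absent, the total length change would be Σ αᵢΔT Lᵢ = 12.6×10⁻⁶×135×230 + 18×10⁻⁶×135×360 = 1.266 mm.
Since the ends are fixed, an axial force P builds up, equal in every segment, with P · Σ Lᵢ/(AᵢEᵢ) = δ_free.
Σ Lᵢ/(AᵢEᵢ) = 230/(1150×209×10³) + 360/(750×104×10³) = 5.572×10⁻⁶ mm/N.
So P = 1.266 / 5.572×10⁻⁶ = 227.2 kN, tensile.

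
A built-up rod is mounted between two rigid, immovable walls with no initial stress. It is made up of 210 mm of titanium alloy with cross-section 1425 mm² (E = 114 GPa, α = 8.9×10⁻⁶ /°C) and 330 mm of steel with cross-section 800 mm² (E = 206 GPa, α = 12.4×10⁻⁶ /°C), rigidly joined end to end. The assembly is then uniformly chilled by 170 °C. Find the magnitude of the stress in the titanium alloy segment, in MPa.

σ ≈ 216 MPa (tensile)

If the supports were absent, the total length change would be Σ αᵢΔT Lᵢ = 8.9×10⁻⁶×170×210 + 12.4×10⁻⁶×170×330 = 1.013 mm.
The rigid supports impose zero overall length change; the single axial force P common to all segments must satisfy P Σ Lᵢ/(AᵢEᵢ) = δ_free.
The series flexibility is Σ Lᵢ/(AᵢEᵢ) = 210/(1425×114×10³) + 330/(800×206×10³) = 3.295×10⁻⁶ mm/N.
So P = 1.013 / 3.295×10⁻⁶ = 307.5 kN, tensile.
σ_{titanium alloy} = P / A = 307500 / 1425 = 215.8 MPa.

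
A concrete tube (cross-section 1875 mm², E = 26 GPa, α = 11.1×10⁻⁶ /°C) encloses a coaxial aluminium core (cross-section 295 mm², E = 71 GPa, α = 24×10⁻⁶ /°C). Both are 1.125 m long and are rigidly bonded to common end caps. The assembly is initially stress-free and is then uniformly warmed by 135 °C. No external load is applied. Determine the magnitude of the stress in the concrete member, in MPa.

The aluminium has the larger α, so on heating it would change length more than the concrete if both were free. The rigid plates force a common final length, so the aluminium is put into compression and the concrete into tension, with equal and opposite forces P (no external load).
Setting the final lengths equal and cancelling L: (α₁ − α₂)ΔT = P/(A₁E₁) + P/(A₂E₂).
|α₁ − α₂|·ΔT = 12.9×10⁻⁶ × 135 = 0.001741.
1/(A₁E₁) + 1/(A₂E₂) = 1/(1875×26×10³) + 1/(295×71×10³) = 6.826×10⁻⁸ N⁻¹.
P = 0.001741 / 6.826×10⁻⁸ = 25510 N = 25.51 kN.
σ_{concrete} = P/A₁ = 25510/1875 = 13.61 MPa, tensile.

σ ≈ 13.6 MPa (tensile)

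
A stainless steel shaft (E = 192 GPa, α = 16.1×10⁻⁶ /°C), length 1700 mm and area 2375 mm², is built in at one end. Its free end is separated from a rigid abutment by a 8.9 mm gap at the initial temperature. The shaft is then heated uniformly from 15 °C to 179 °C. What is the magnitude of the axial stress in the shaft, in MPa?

σ ≈ 0 MPa

Unrestrained expansion: δ_free = αΔT L = 16.1×10⁻⁶ × 164 × 1700 = 4.489 mm.
Since δ_free = 4.49 mm is less than the 8.9 mm gap, the shaft never touches the wall. No axial force develops.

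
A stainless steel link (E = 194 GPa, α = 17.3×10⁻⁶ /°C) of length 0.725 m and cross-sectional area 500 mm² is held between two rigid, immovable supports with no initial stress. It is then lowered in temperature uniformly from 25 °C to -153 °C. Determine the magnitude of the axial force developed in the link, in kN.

The ends cannot move, so σ = EαΔT = 194×10³ × 17.3×10⁻⁶ × 178 = 597.4 MPa.
Then P = σA = 597.4 × 500 mm² = 298.7 kN, tensile.

P ≈ 299 kN (tensile)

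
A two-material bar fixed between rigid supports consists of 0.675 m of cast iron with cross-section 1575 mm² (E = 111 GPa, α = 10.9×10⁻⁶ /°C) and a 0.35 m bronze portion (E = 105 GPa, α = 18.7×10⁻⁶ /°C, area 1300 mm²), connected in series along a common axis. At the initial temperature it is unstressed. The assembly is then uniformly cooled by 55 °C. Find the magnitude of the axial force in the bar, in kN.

If the supports were absent, the total length change would be Σ αᵢΔT Lᵢ = 10.9×10⁻⁶×55×675 + 18.7×10⁻⁶×55×350 = 0.7646 mm.
The rigid supports impose zero overall length change; the single axial force P common to all segments must satisfy P Σ Lᵢ/(AᵢEᵢ) = δ_free.
The series flexibility is Σ Lᵢ/(AᵢEᵢ) = 675/(1575×111×10³) + 350/(1300×105×10³) = 6.425×10⁻⁶ mm/N.
Hence P = δ_free / Σ(L/AE) = 0.7646/6.425×10⁻⁶ = 119 kN (tensile).

P ≈ 119 kN (tensile)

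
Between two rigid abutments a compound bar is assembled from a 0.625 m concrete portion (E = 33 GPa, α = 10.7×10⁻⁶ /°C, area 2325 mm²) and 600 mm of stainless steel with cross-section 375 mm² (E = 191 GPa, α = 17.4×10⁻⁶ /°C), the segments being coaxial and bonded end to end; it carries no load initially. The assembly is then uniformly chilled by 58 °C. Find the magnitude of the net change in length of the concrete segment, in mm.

Free thermal contraction of the whole bar: Σ αᵢΔT Lᵢ = 10.7×10⁻⁶×58×625 + 17.4×10⁻⁶×58×600 = 0.9934 mm.
Since the ends are fixed, an axial force P builds up, equal in every segment, with P · Σ Lᵢ/(AᵢEᵢ) = δ_free.
The series flexibility is Σ Lᵢ/(AᵢEᵢ) = 625/(2325×33×10³) + 600/(375×191×10³) = 1.652×10⁻⁵ mm/N.
Hence P = δ_free / Σ(L/AE) = 0.9934/1.652×10⁻⁵ = 60.12 kN (tensile).
For the concrete segment, free thermal change = 10.7×10⁻⁶×58×625 = 0.3879 mm and elastic change from P = 60120×625/(2325×33×10³) = 0.4898 mm; these oppose, so the net change is 0.102 mm (segment lengthens).

|ΔL| ≈ 0.102 mm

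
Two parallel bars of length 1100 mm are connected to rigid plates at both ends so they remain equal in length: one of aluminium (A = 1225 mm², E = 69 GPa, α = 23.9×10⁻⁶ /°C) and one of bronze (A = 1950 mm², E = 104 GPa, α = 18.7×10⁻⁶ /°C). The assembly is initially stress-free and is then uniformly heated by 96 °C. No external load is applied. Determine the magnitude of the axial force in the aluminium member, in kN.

P ≈ 29.8 kN (compressive in the aluminium)

The aluminium has the larger α, so on heating it would change length more than the bronze if both were free. The rigid plates force a common final length, so the aluminium is put into compression and the bronze into tension, with equal and opposite forces P (no external load).
Equating the net (thermal + elastic) strains gives |α₁ − α₂|·ΔT = P·[1/(A₁E₁) + 1/(A₂E₂)].
|α₁ − α₂|·ΔT = 5.2×10⁻⁶ × 96 = 0.0004992.
1/(A₁E₁) + 1/(A₂E₂) = 1/(1225×69×10³) + 1/(1950×104×10³) = 1.676×10⁻⁸ N⁻¹.
So P = 0.0004992 / 1.676×10⁻⁸ = 29.78 kN.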